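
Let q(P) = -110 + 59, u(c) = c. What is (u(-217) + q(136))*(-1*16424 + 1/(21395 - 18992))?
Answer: 10577121428/2403 ≈ 4.4016e+6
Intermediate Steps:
q(P) = -51
(u(-217) + q(136))*(-1*16424 + 1/(21395 - 18992)) = (-217 - 51)*(-1*16424 + 1/(21395 - 18992)) = -268*(-16424 + 1/2403) = -268*(-39466871/2403) = 10577121428/2403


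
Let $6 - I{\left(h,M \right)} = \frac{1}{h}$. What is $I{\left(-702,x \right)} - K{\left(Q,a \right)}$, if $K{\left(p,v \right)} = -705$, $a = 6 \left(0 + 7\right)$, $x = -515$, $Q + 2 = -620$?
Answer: $\frac{499123}{702} \approx 711.0$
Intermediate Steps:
$Q = -622$ ($Q = -2 - 620 = -622$)
$a = 42$ ($a = 6 \cdot 7 = 42$)
$I{\left(h,M \right)} = 6 - \frac{1}{h}$
$I{\left(-702,x \right)} - K{\left(Q,a \right)} = \left(6 - \frac{1}{-702}\right) - -705 = \left(6 - - \frac{1}{702}\right) + 705 = \left(6 + \frac{1}{702}\right) + 705 = \frac{4213}{702} + 705 = \frac{499123}{702}$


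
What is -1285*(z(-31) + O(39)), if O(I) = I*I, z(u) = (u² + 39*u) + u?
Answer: -1595970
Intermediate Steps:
z(u) = u² + 40*u
O(I) = I²
-1285*(z(-31) + O(39)) = -1285*(-31*(40 - 31) + 39²) = -1285*(-31*9 + 1521) = -1285*(-279 + 1521) = -1285*1242 = -1595970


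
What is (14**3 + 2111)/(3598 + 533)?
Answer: 4855/4131 ≈ 1.1753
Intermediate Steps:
(14**3 + 2111)/(3598 + 533) = (2744 + 2111)/4131 = 4855*(1/4131) = 4855/4131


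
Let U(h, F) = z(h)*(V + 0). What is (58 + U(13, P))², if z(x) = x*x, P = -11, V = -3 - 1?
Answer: 381924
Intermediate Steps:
V = -4
z(x) = x²
U(h, F) = -4*h² (U(h, F) = h²*(-4 + 0) = h²*(-4) = -4*h²)
(58 + U(13, P))² = (58 - 4*13²)² = (58 - 4*169)² = (58 - 676)² = (-618)² = 381924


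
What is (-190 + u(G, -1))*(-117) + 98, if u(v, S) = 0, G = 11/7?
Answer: 22328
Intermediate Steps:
G = 11/7 (G = 11*(⅐) = 11/7 ≈ 1.5714)
(-190 + u(G, -1))*(-117) + 98 = (-190 + 0)*(-117) + 98 = -190*(-117) + 98 = 22230 + 98 = 22328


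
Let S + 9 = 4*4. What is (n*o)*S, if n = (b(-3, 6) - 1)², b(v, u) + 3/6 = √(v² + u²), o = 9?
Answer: 11907/4 - 567*√5 ≈ 1708.9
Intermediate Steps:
S = 7 (S = -9 + 4*4 = -9 + 16 = 7)
b(v, u) = -½ + √(u² + v²) (b(v, u) = -½ + √(v² + u²) = -½ + √(u² + v²))
n = (-3/2 + 3*√5)² (n = ((-½ + √(6² + (-3)²)) - 1)² = ((-½ + √(36 + 9)) - 1)² = ((-½ + √45) - 1)² = ((-½ + 3*√5) - 1)² = (-3/2 + 3*√5)² ≈ 27.125)
(n*o)*S = ((189/4 - 9*√5)*9)*7 = (1701/4 - 81*√5)*7 = 11907/4 - 567*√5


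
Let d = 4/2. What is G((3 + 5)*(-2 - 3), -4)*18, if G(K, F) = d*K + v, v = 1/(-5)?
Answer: -7218/5 ≈ -1443.6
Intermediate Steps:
v = -⅕ ≈ -0.20000
d = 2 (d = 4*(½) = 2)
G(K, F) = -⅕ + 2*K (G(K, F) = 2*K - ⅕ = -⅕ + 2*K)
G((3 + 5)*(-2 - 3), -4)*18 = (-⅕ + 2*((3 + 5)*(-2 - 3)))*18 = (-⅕ + 2*(8*(-5)))*18 = (-⅕ + 2*(-40))*18 = (-⅕ - 80)*18 = -401/5*18 = -7218/5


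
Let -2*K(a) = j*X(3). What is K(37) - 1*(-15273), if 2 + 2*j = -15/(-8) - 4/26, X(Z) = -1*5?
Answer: 6353423/416 ≈ 15273.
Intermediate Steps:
X(Z) = -5
j = -29/208 (j = -1 + (-15/(-8) - 4/26)/2 = -1 + (-15*(-⅛) - 4*1/26)/2 = -1 + (15/8 - 2/13)/2 = -1 + (½)*(179/104) = -1 + 179/208 = -29/208 ≈ -0.13942)
K(a) = -145/416 (K(a) = -(-29)*(-5)/416 = -½*145/208 = -145/416)
K(37) - 1*(-15273) = -145/416 - 1*(-15273) = -145/416 + 15273 = 6353423/416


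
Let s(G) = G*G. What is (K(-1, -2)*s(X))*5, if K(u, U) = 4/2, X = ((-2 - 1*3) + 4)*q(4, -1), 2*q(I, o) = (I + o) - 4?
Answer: 5/2 ≈ 2.5000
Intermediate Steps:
q(I, o) = -2 + I/2 + o/2 (q(I, o) = ((I + o) - 4)/2 = (-4 + I + o)/2 = -2 + I/2 + o/2)
X = 1/2 (X = ((-2 - 1*3) + 4)*(-2 + (1/2)*4 + (1/2)*(-1)) = ((-2 - 3) + 4)*(-2 + 2 - 1/2) = (-5 + 4)*(-1/2) = -1*(-1/2) = 1/2 ≈ 0.50000)
K(u, U) = 2 (K(u, U) = 4*(1/2) = 2)
s(G) = G**2
(K(-1, -2)*s(X))*5 = (2*(1/2)**2)*5 = (2*(1/4))*5 = (1/2)*5 = 5/2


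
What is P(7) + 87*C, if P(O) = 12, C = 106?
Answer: 9234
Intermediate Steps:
P(7) + 87*C = 12 + 87*106 = 12 + 9222 = 9234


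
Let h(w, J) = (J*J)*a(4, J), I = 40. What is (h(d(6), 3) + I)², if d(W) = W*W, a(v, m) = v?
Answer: 5776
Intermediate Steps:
d(W) = W²
h(w, J) = 4*J² (h(w, J) = (J*J)*4 = J²*4 = 4*J²)
(h(d(6), 3) + I)² = (4*3² + 40)² = (4*9 + 40)² = (36 + 40)² = 76² = 5776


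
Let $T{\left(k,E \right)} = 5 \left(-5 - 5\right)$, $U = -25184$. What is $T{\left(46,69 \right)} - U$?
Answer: $25134$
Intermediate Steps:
$T{\left(k,E \right)} = -50$ ($T{\left(k,E \right)} = 5 \left(-10\right) = -50$)
$T{\left(46,69 \right)} - U = -50 - -25184 = -50 + 25184 = 25134$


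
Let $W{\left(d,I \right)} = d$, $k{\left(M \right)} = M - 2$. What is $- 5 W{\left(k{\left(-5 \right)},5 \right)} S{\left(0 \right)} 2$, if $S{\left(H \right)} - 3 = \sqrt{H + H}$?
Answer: $210$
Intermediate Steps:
$k{\left(M \right)} = -2 + M$
$S{\left(H \right)} = 3 + \sqrt{2} \sqrt{H}$ ($S{\left(H \right)} = 3 + \sqrt{H + H} = 3 + \sqrt{2 H} = 3 + \sqrt{2} \sqrt{H}$)
$- 5 W{\left(k{\left(-5 \right)},5 \right)} S{\left(0 \right)} 2 = - 5 \left(-2 - 5\right) \left(3 + \sqrt{2} \sqrt{0}\right) 2 = - 5 \left(- 7 \left(3 + \sqrt{2} \cdot 0\right)\right) 2 = - 5 \left(- 7 \left(3 + 0\right)\right) 2 = - 5 \left(\left(-7\right) 3\right) 2 = \left(-5\right) \left(-21\right) 2 = 105 \cdot 2 = 210$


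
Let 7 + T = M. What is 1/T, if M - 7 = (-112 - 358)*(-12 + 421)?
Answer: -1/192230 ≈ -5.2021e-6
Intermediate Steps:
M = -192223 (M = 7 + (-112 - 358)*(-12 + 421) = 7 - 470*409 = 7 - 192230 = -192223)
T = -192230 (T = -7 - 192223 = -192230)
1/T = 1/(-192230) = -1/192230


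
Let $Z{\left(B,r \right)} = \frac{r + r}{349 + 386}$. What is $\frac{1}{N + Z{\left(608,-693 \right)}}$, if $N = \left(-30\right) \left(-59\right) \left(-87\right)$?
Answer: $- \frac{35}{5389716} \approx -6.4939 \cdot 10^{-6}$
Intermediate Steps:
$N = -153990$ ($N = 1770 \left(-87\right) = -153990$)
$Z{\left(B,r \right)} = \frac{2 r}{735}$
$\frac{1}{N + Z{\left(608,-693 \right)}} = \frac{1}{-153990 + \frac{2}{735} \left(-693\right)} = \frac{1}{-153990 - \frac{66}{35}} = \frac{1}{- \frac{5389716}{35}} = - \frac{35}{5389716}$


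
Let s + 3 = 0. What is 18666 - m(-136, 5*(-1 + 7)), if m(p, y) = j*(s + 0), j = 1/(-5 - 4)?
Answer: 55997/3 ≈ 18666.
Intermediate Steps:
s = -3 (s = -3 + 0 = -3)
j = -⅑ (j = 1/(-9) = -⅑ ≈ -0.11111)
m(p, y) = ⅓ (m(p, y) = -(-3 + 0)/9 = -⅑*(-3) = ⅓)
18666 - m(-136, 5*(-1 + 7)) = 18666 - 1*⅓ = 18666 - ⅓ = 55997/3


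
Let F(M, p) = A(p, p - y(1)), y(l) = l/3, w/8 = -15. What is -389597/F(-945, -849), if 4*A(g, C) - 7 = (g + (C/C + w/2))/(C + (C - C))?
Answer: -248173289/1285 ≈ -1.9313e+5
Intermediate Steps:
w = -120 (w = 8*(-15) = -120)
y(l) = l/3 (y(l) = l*(1/3) = l/3)
A(g, C) = 7/4 + (-59 + g)/(4*C) (A(g, C) = 7/4 + ((g + (C/C - 120/2))/(C + (C - C)))/4 = 7/4 + ((g + (1 - 120*1/2))/(C + 0))/4 = 7/4 + ((g + (1 - 60))/C)/4 = 7/4 + ((g - 59)/C)/4 = 7/4 + ((-59 + g)/C)/4 = 7/4 + (-59 + g)/(4*C))
F(M, p) = (-184/3 + 8*p)/(4*(-1/3 + p)) (F(M, p) = (-59 + p + 7*(p - 1/3))/(4*(p - 1/3)) = (-59 + p + 7*(-1/3 + p))/(4*(-1/3 + p)) = (-59 + p + (-7/3 + 7*p))/(4*(-1/3 + p)) = (-184/3 + 8*p)/(4*(-1/3 + p)))
-389597/F(-945, -849) = -389597*(-1 + 3*(-849))/(2*(-23 + 3*(-849))) = -389597*(-1 - 2547)/(2*(-23 - 2547)) = -389597/(2*(-2570)/(-2548)) = -389597/(2*(-1/2548)*(-2570)) = -389597/1285/637 = -389597*637/1285 = -248173289/1285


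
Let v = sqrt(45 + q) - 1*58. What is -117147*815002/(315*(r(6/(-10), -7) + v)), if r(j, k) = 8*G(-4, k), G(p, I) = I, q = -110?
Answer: 1209350497724/457135 + 31825013098*I*sqrt(65)/1371405 ≈ 2.6455e+6 + 1.8709e+5*I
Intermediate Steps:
v = -58 + I*sqrt(65) (v = sqrt(45 - 110) - 1*58 = sqrt(-65) - 58 = I*sqrt(65) - 58 = -58 + I*sqrt(65) ≈ -58.0 + 8.0623*I)
r(j, k) = 8*k
-117147*815002/(315*(r(6/(-10), -7) + v)) = -117147*815002/(315*(8*(-7) + (-58 + I*sqrt(65)))) = -117147*815002/(315*(-56 + (-58 + I*sqrt(65)))) = -117147*815002/(315*(-114 + I*sqrt(65))) = -117147*815002/(-35910 + 315*I*sqrt(65)) = -117147/(-17955/407501 + 315*I*sqrt(65)/815002)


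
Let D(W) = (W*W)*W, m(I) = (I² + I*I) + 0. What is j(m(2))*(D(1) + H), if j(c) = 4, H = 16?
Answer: 68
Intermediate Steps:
m(I) = 2*I² (m(I) = (I² + I²) + 0 = 2*I² + 0 = 2*I²)
D(W) = W³ (D(W) = W²*W = W³)
j(m(2))*(D(1) + H) = 4*(1³ + 16) = 4*(1 + 16) = 4*17 = 68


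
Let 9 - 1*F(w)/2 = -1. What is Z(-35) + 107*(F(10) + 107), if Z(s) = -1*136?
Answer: 13453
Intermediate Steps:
F(w) = 20 (F(w) = 18 - 2*(-1) = 18 + 2 = 20)
Z(s) = -136
Z(-35) + 107*(F(10) + 107) = -136 + 107*(20 + 107) = -136 + 107*127 = -136 + 13589 = 13453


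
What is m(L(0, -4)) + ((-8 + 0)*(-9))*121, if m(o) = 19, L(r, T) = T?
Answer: 8731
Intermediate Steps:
m(L(0, -4)) + ((-8 + 0)*(-9))*121 = 19 + ((-8 + 0)*(-9))*121 = 19 - 8*(-9)*121 = 19 + 72*121 = 19 + 8712 = 8731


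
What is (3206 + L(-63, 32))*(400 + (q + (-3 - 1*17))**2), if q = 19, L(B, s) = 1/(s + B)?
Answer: 39853385/31 ≈ 1.2856e+6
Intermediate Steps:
L(B, s) = 1/(B + s)
(3206 + L(-63, 32))*(400 + (q + (-3 - 1*17))**2) = (3206 + 1/(-63 + 32))*(400 + (19 + (-3 - 1*17))**2) = (3206 + 1/(-31))*(400 + (19 + (-3 - 17))**2) = (3206 - 1/31)*(400 + (19 - 20)**2) = 99385*(400 + (-1)**2)/31 = 99385*(400 + 1)/31 = (99385/31)*401 = 39853385/31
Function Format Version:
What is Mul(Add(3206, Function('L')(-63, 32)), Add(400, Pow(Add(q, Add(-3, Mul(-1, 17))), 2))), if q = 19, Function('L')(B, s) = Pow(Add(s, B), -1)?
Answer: Rational(39853385, 31) ≈ 1.2856e+6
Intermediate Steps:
Function('L')(B, s) = Pow(Add(B, s), -1)
Mul(Add(3206, Function('L')(-63, 32)), Add(400, Pow(Add(q, Add(-3, Mul(-1, 17))), 2))) = Mul(Add(3206, Pow(Add(-63, 32), -1)), Add(400, Pow(Add(19, Add(-3, Mul(-1, 17))), 2))) = Mul(Add(3206, Pow(-31, -1)), Add(400, Pow(Add(19, Add(-3, -17)), 2))) = Mul(Add(3206, Rational(-1, 31)), Add(400, Pow(Add(19, -20), 2))) = Mul(Rational(99385, 31), Add(400, Pow(-1, 2))) = Mul(Rational(99385, 31), Add(400, 1)) = Mul(Rational(99385, 31), 401) = Rational(39853385, 31)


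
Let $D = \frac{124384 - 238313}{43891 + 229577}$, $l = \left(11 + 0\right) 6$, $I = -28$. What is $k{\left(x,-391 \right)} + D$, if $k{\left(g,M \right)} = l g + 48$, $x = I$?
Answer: $- \frac{492356329}{273468} \approx -1800.4$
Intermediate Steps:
$x = -28$
$l = 66$ ($l = 11 \cdot 6 = 66$)
$k{\left(g,M \right)} = 48 + 66 g$ ($k{\left(g,M \right)} = 66 g + 48 = 48 + 66 g$)
$D = - \frac{113929}{273468} \approx -0.41661$
$k{\left(x,-391 \right)} + D = \left(48 + 66 \left(-28\right)\right) - \frac{113929}{273468} = \left(48 - 1848\right) - \frac{113929}{273468} = -1800 - \frac{113929}{273468} = - \frac{492356329}{273468}$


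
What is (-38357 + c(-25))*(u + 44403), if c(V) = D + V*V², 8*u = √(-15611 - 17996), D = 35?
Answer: -2395408641 - 53947*I*√33607/8 ≈ -2.3954e+9 - 1.2362e+6*I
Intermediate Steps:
u = I*√33607/8 (u = √(-15611 - 17996)/8 = √(-33607)/8 = (I*√33607)/8 = I*√33607/8 ≈ 22.915*I)
c(V) = 35 + V³ (c(V) = 35 + V*V² = 35 + V³)
(-38357 + c(-25))*(u + 44403) = (-38357 + (35 + (-25)³))*(I*√33607/8 + 44403) = (-38357 + (35 - 15625))*(44403 + I*√33607/8) = (-38357 - 15590)*(44403 + I*√33607/8) = -53947*(44403 + I*√33607/8) = -2395408641 - 53947*I*√33607/8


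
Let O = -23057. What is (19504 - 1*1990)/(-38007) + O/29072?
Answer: -153943823/122771056 ≈ -1.2539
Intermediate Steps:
(19504 - 1*1990)/(-38007) + O/29072 = (19504 - 1*1990)/(-38007) - 23057/29072 = (19504 - 1990)*(-1/38007) - 23057*1/29072 = 17514*(-1/38007) - 23057/29072 = -1946/4223 - 23057/29072 = -153943823/122771056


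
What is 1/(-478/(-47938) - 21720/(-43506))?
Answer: 173799219/88500769 ≈ 1.9638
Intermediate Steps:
1/(-478/(-47938) - 21720/(-43506)) = 1/(-478*(-1/47938) - 21720*(-1/43506)) = 1/(239/23969 + 3620/7251) = 1/(88500769/173799219) = 173799219/88500769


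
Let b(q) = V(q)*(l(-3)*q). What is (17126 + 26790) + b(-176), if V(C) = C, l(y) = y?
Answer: -49012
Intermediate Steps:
b(q) = -3*q² (b(q) = q*(-3*q) = -3*q²)
(17126 + 26790) + b(-176) = (17126 + 26790) - 3*(-176)² = 43916 - 3*30976 = 43916 - 92928 = -49012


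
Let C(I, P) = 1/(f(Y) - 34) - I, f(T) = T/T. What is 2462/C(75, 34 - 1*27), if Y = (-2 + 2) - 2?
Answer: -40623/1238 ≈ -32.813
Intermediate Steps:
Y = -2 (Y = 0 - 2 = -2)
f(T) = 1
C(I, P) = -1/33 - I (C(I, P) = 1/(1 - 34) - I = 1/(-33) - I = -1/33 - I)
2462/C(75, 34 - 1*27) = 2462/(-1/33 - 1*75) = 2462/(-1/33 - 75) = 2462/(-2476/33) = 2462*(-33/2476) = -40623/1238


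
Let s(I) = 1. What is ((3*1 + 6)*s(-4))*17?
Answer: 153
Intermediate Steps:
((3*1 + 6)*s(-4))*17 = ((3*1 + 6)*1)*17 = ((3 + 6)*1)*17 = (9*1)*17 = 9*17 = 153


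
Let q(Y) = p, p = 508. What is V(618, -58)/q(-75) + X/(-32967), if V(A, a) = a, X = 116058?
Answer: -10144925/2791206 ≈ -3.6346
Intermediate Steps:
q(Y) = 508
V(618, -58)/q(-75) + X/(-32967) = -58/508 + 116058/(-32967) = -58*1/508 + 116058*(-1/32967) = -29/254 - 38686/10989 = -10144925/2791206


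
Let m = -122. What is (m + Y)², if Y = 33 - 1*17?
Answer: 11236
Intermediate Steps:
Y = 16 (Y = 33 - 17 = 16)
(m + Y)² = (-122 + 16)² = (-106)² = 11236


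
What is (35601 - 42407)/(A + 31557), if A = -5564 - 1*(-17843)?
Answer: -3403/21918 ≈ -0.15526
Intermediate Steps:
A = 12279 (A = -5564 + 17843 = 12279)
(35601 - 42407)/(A + 31557) = (35601 - 42407)/(12279 + 31557) = -6806/43836 = -6806*1/43836 = -3403/21918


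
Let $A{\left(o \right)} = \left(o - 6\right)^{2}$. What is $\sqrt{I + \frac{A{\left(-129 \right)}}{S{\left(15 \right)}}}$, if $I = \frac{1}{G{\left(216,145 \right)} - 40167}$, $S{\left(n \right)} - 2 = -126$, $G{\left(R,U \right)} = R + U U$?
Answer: $\frac{i \sqrt{50592607963661}}{586706} \approx 12.123 i$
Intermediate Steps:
$G{\left(R,U \right)} = R + U^{2}$
$S{\left(n \right)} = -124$ ($S{\left(n \right)} = 2 - 126 = -124$)
$A{\left(o \right)} = \left(-6 + o\right)^{2}$
$I = - \frac{1}{18926}$ ($I = \frac{1}{\left(216 + 145^{2}\right) - 40167} = \frac{1}{\left(216 + 21025\right) - 40167} = \frac{1}{21241 - 40167} = \frac{1}{-18926} = - \frac{1}{18926} \approx -5.2837 \cdot 10^{-5}$)
$\sqrt{I + \frac{A{\left(-129 \right)}}{S{\left(15 \right)}}} = \sqrt{- \frac{1}{18926} + \frac{\left(-6 - 129\right)^{2}}{-124}} = \sqrt{- \frac{1}{18926} + \left(-135\right)^{2} \left(- \frac{1}{124}\right)} = \sqrt{- \frac{1}{18926} + 18225 \left(- \frac{1}{124}\right)} = \sqrt{- \frac{1}{18926} - \frac{18225}{124}} = \sqrt{- \frac{172463237}{1173412}} = \frac{i \sqrt{50592607963661}}{586706}$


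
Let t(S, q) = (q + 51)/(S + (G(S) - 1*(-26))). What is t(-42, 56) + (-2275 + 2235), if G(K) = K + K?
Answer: -4107/100 ≈ -41.070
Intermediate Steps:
G(K) = 2*K
t(S, q) = (51 + q)/(26 + 3*S) (t(S, q) = (q + 51)/(S + (2*S - 1*(-26))) = (51 + q)/(S + (2*S + 26)) = (51 + q)/(S + (26 + 2*S)) = (51 + q)/(26 + 3*S))
t(-42, 56) + (-2275 + 2235) = (51 + 56)/(26 + 3*(-42)) + (-2275 + 2235) = 107/(26 - 126) - 40 = 107/(-100) - 40 = -1/100*107 - 40 = -107/100 - 40 = -4107/100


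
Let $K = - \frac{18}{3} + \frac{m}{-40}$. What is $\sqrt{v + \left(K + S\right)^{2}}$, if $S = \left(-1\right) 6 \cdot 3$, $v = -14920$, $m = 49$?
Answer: $\frac{i \sqrt{22853919}}{40} \approx 119.51 i$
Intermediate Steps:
$K = - \frac{289}{40}$ ($K = - \frac{18}{3} + \frac{49}{-40} = \left(-18\right) \frac{1}{3} + 49 \left(- \frac{1}{40}\right) = -6 - \frac{49}{40} = - \frac{289}{40} \approx -7.225$)
$S = -18$ ($S = \left(-6\right) 3 = -18$)
$\sqrt{v + \left(K + S\right)^{2}} = \sqrt{-14920 + \left(- \frac{289}{40} - 18\right)^{2}} = \sqrt{-14920 + \left(- \frac{1009}{40}\right)^{2}} = \sqrt{-14920 + \frac{1018081}{1600}} = \sqrt{- \frac{22853919}{1600}} = \frac{i \sqrt{22853919}}{40}$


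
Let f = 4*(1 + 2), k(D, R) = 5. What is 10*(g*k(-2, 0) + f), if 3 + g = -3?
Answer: -180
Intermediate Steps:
g = -6 (g = -3 - 3 = -6)
f = 12 (f = 4*3 = 12)
10*(g*k(-2, 0) + f) = 10*(-6*5 + 12) = 10*(-30 + 12) = 10*(-18) = -180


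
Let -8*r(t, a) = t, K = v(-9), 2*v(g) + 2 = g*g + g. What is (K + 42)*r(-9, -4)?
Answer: 693/8 ≈ 86.625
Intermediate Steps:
v(g) = -1 + g/2 + g²/2 (v(g) = -1 + (g*g + g)/2 = -1 + (g² + g)/2 = -1 + (g + g²)/2 = -1 + (g/2 + g²/2) = -1 + g/2 + g²/2)
K = 35 (K = -1 + (½)*(-9) + (½)*(-9)² = -1 - 9/2 + (½)*81 = -1 - 9/2 + 81/2 = 35)
r(t, a) = -t/8
(K + 42)*r(-9, -4) = (35 + 42)*(-⅛*(-9)) = 77*(9/8) = 693/8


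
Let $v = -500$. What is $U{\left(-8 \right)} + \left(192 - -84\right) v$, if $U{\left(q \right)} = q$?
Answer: $-138008$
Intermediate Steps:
$U{\left(-8 \right)} + \left(192 - -84\right) v = -8 + \left(192 - -84\right) \left(-500\right) = -8 + \left(192 + 84\right) \left(-500\right) = -8 + 276 \left(-500\right) = -8 - 138000 = -138008$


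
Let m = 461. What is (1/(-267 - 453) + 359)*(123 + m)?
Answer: 18868967/90 ≈ 2.0966e+5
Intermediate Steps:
(1/(-267 - 453) + 359)*(123 + m) = (1/(-267 - 453) + 359)*(123 + 461) = (1/(-720) + 359)*584 = (-1/720 + 359)*584 = (258479/720)*584 = 18868967/90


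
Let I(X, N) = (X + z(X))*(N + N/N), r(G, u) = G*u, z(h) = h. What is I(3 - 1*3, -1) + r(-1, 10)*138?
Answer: -1380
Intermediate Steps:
I(X, N) = 2*X*(1 + N) (I(X, N) = (X + X)*(N + N/N) = (2*X)*(N + 1) = (2*X)*(1 + N) = 2*X*(1 + N))
I(3 - 1*3, -1) + r(-1, 10)*138 = 2*(3 - 1*3)*(1 - 1) - 1*10*138 = 2*(3 - 3)*0 - 10*138 = 2*0*0 - 1380 = 0 - 1380 = -1380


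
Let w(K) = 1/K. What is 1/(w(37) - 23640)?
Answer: -37/874679 ≈ -4.2301e-5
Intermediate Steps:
1/(w(37) - 23640) = 1/(1/37 - 23640) = 1/(-874679/37) = -37/874679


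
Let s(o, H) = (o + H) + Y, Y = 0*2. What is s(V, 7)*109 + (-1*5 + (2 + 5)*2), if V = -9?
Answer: -209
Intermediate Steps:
Y = 0
s(o, H) = H + o (s(o, H) = (o + H) + 0 = (H + o) + 0 = H + o)
s(V, 7)*109 + (-1*5 + (2 + 5)*2) = (7 - 9)*109 + (-1*5 + (2 + 5)*2) = -2*109 + (-5 + 7*2) = -218 + (-5 + 14) = -218 + 9 = -209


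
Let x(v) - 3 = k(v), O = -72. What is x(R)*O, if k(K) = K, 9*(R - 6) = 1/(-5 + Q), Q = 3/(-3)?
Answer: -1940/3 ≈ -646.67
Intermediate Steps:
Q = -1 (Q = 3*(-⅓) = -1)
R = 323/54 (R = 6 + 1/(9*(-5 - 1)) = 6 + (⅑)/(-6) = 6 + (⅑)*(-⅙) = 6 - 1/54 = 323/54 ≈ 5.9815)
x(v) = 3 + v
x(R)*O = (3 + 323/54)*(-72) = (485/54)*(-72) = -1940/3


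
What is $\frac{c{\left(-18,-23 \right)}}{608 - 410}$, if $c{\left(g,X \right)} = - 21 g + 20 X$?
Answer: $- \frac{41}{99} \approx -0.41414$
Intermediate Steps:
$\frac{c{\left(-18,-23 \right)}}{608 - 410} = \frac{\left(-21\right) \left(-18\right) + 20 \left(-23\right)}{608 - 410} = \frac{378 - 460}{198} = \left(-82\right) \frac{1}{198} = - \frac{41}{99}$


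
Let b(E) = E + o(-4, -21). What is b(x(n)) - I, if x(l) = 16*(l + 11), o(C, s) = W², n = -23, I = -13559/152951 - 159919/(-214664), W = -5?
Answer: -5504672410281/32833073464 ≈ -167.66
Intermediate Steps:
I = 21549141793/32833073464 (I = -13559*1/152951 - 159919*(-1/214664) = -13559/152951 + 159919/214664 = 21549141793/32833073464 ≈ 0.65632)
o(C, s) = 25 (o(C, s) = (-5)² = 25)
x(l) = 176 + 16*l (x(l) = 16*(11 + l) = 176 + 16*l)
b(E) = 25 + E (b(E) = E + 25 = 25 + E)
b(x(n)) - I = (25 + (176 + 16*(-23))) - 1*21549141793/32833073464 = (25 + (176 - 368)) - 21549141793/32833073464 = (25 - 192) - 21549141793/32833073464 = -167 - 21549141793/32833073464 = -5504672410281/32833073464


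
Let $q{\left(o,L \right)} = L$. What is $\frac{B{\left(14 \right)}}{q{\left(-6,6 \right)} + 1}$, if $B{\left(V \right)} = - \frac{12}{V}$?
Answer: $- \frac{6}{49} \approx -0.12245$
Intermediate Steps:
$\frac{B{\left(14 \right)}}{q{\left(-6,6 \right)} + 1} = \frac{\left(-12\right) \frac{1}{14}}{6 + 1} = \frac{\left(-12\right) \frac{1}{14}}{7} = \frac{1}{7} \left(- \frac{6}{7}\right) = - \frac{6}{49}$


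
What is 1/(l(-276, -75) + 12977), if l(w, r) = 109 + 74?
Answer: 1/13160 ≈ 7.5988e-5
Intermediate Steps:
l(w, r) = 183
1/(l(-276, -75) + 12977) = 1/(183 + 12977) = 1/13160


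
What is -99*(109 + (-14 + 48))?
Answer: -14157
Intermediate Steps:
-99*(109 + (-14 + 48)) = -99*(109 + 34) = -99*143 = -14157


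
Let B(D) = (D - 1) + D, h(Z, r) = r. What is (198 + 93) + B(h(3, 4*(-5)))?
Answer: 250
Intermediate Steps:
B(D) = -1 + 2*D (B(D) = (-1 + D) + D = -1 + 2*D)
(198 + 93) + B(h(3, 4*(-5))) = (198 + 93) + (-1 + 2*(4*(-5))) = 291 + (-1 + 2*(-20)) = 291 + (-1 - 40) = 291 - 41 = 250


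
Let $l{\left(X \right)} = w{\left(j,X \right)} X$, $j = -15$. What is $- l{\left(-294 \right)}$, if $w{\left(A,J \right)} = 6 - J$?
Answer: $88200$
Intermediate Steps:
$l{\left(X \right)} = X \left(6 - X\right)$ ($l{\left(X \right)} = \left(6 - X\right) X = X \left(6 - X\right)$)
$- l{\left(-294 \right)} = - \left(-294\right) \left(6 - -294\right) = - \left(-294\right) \left(6 + 294\right) = - \left(-294\right) 300 = \left(-1\right) \left(-88200\right) = 88200$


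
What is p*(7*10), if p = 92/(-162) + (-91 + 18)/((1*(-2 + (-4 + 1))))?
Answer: 79562/81 ≈ 982.25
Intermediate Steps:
p = 5683/405 (p = 92*(-1/162) - 73/(-2 - 3) = -46/81 - 73/(1*(-5)) = -46/81 - 73/(-5) = -46/81 - 73*(-⅕) = -46/81 + 73/5 = 5683/405 ≈ 14.032)
p*(7*10) = 5683*(7*10)/405 = (5683/405)*70 = 79562/81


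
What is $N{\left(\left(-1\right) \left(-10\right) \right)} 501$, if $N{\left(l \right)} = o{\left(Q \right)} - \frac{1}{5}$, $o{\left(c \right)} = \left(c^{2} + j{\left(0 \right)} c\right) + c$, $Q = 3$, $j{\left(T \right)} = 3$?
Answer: $\frac{52104}{5} \approx 10421.0$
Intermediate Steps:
$o{\left(c \right)} = c^{2} + 4 c$ ($o{\left(c \right)} = \left(c^{2} + 3 c\right) + c = c^{2} + 4 c$)
$N{\left(l \right)} = \frac{104}{5}$ ($N{\left(l \right)} = 3 \left(4 + 3\right) - \frac{1}{5} = 3 \cdot 7 - \frac{1}{5} = 21 - \frac{1}{5} = \frac{104}{5}$)
$N{\left(\left(-1\right) \left(-10\right) \right)} 501 = \frac{104}{5} \cdot 501 = \frac{52104}{5}$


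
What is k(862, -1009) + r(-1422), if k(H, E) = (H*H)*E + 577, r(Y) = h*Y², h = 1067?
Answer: 1407832809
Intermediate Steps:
r(Y) = 1067*Y²
k(H, E) = 577 + E*H² (k(H, E) = H²*E + 577 = E*H² + 577 = 577 + E*H²)
k(862, -1009) + r(-1422) = (577 - 1009*862²) + 1067*(-1422)² = (577 - 1009*743044) + 1067*2022084 = (577 - 749731396) + 2157563628 = -749730819 + 2157563628 = 1407832809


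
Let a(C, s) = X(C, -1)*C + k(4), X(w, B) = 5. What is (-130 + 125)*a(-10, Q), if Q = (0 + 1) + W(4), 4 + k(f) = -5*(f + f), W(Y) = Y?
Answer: 470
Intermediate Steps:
k(f) = -4 - 10*f (k(f) = -4 - 5*(f + f) = -4 - 10*f)
Q = 5 (Q = (0 + 1) + 4 = 1 + 4 = 5)
a(C, s) = -44 + 5*C (a(C, s) = 5*C + (-4 - 10*4) = 5*C + (-4 - 40) = 5*C - 44 = -44 + 5*C)
(-130 + 125)*a(-10, Q) = (-130 + 125)*(-44 + 5*(-10)) = -5*(-44 - 50) = -5*(-94) = 470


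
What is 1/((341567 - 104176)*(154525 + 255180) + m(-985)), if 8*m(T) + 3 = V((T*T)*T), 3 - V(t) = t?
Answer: 8/779037908865 ≈ 1.0269e-11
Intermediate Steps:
V(t) = 3 - t
m(T) = -T³/8 (m(T) = -3/8 + (3 - T*T*T)/8 = -3/8 + (3 - T²*T)/8 = -3/8 + (3 - T³)/8 = -3/8 + (3/8 - T³/8) = -T³/8)
1/((341567 - 104176)*(154525 + 255180) + m(-985)) = 1/((341567 - 104176)*(154525 + 255180) - ⅛*(-985)³) = 1/(237391*409705 - ⅛*(-955671625)) = 1/(97260279655 + 955671625/8) = 1/(779037908865/8) = 8/779037908865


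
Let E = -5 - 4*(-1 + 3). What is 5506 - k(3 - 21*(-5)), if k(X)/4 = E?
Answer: 5558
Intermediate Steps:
E = -13 (E = -5 - 4*2 = -5 - 8 = -13)
k(X) = -52 (k(X) = 4*(-13) = -52)
5506 - k(3 - 21*(-5)) = 5506 - 1*(-52) = 5506 + 52 = 5558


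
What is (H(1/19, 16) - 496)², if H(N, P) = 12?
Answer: 234256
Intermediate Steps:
(H(1/19, 16) - 496)² = (12 - 496)² = (-484)² = 234256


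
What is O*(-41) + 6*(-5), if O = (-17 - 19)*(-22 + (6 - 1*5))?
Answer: -31026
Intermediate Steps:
O = 756 (O = -36*(-22 + (6 - 5)) = -36*(-22 + 1) = -36*(-21) = 756)
O*(-41) + 6*(-5) = 756*(-41) + 6*(-5) = -30996 - 30 = -31026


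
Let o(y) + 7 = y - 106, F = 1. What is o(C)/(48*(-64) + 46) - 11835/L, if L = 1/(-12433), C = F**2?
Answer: 222629711771/1513 ≈ 1.4714e+8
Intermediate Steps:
C = 1 (C = 1**2 = 1)
o(y) = -113 + y (o(y) = -7 + (y - 106) = -7 + (-106 + y) = -113 + y)
L = -1/12433 ≈ -8.0431e-5
o(C)/(48*(-64) + 46) - 11835/L = (-113 + 1)/(48*(-64) + 46) - 11835/(-1/12433) = -112/(-3072 + 46) - 11835*(-12433) = -112/(-3026) + 147144555 = -112*(-1/3026) + 147144555 = 56/1513 + 147144555 = 222629711771/1513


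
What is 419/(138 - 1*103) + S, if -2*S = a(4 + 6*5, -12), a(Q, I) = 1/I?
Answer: 10091/840 ≈ 12.013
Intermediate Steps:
S = 1/24 (S = -1/2/(-12) = -1/2*(-1/12) = 1/24 ≈ 0.041667)
419/(138 - 1*103) + S = 419/(138 - 1*103) + 1/24 = 419/(138 - 103) + 1/24 = 419/35 + 1/24 = 10091/840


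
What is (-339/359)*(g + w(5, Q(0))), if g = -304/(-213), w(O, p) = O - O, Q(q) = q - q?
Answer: -34352/25489 ≈ -1.3477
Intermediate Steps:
Q(q) = 0
w(O, p) = 0
g = 304/213 (g = -304*(-1/213) = 304/213 ≈ 1.4272)
(-339/359)*(g + w(5, Q(0))) = (-339/359)*(304/213 + 0) = -339*1/359*(304/213) = -339/359*304/213 = -34352/25489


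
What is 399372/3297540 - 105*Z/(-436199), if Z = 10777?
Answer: 325471038994/119865304205 ≈ 2.7153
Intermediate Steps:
399372/3297540 - 105*Z/(-436199) = 399372/3297540 - 105*10777/(-436199) = 399372*(1/3297540) - 1131585*(-1/436199) = 33281/274795 + 1131585/436199 = 325471038994/119865304205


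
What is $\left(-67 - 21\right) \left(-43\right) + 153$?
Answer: $3937$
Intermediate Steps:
$\left(-67 - 21\right) \left(-43\right) + 153 = \left(-88\right) \left(-43\right) + 153 = 3784 + 153 = 3937$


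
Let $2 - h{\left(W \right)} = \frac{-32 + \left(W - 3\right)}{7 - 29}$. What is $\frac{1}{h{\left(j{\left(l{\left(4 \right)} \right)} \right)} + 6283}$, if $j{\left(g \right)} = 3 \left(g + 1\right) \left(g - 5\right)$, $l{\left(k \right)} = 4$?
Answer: $\frac{11}{69110} \approx 0.00015917$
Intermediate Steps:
$j{\left(g \right)} = 3 \left(1 + g\right) \left(-5 + g\right)$
$h{\left(W \right)} = \frac{9}{22} + \frac{W}{22}$ ($h{\left(W \right)} = 2 - \frac{-32 + \left(W - 3\right)}{7 - 29} = 2 - \frac{-32 + \left(W - 3\right)}{-22} = 2 - \left(-32 + \left(-3 + W\right)\right) \left(- \frac{1}{22}\right) = 2 - \left(-35 + W\right) \left(- \frac{1}{22}\right) = 2 - \left(\frac{35}{22} - \frac{W}{22}\right) = 2 + \left(- \frac{35}{22} + \frac{W}{22}\right) = \frac{9}{22} + \frac{W}{22}$)
$\frac{1}{h{\left(j{\left(l{\left(4 \right)} \right)} \right)} + 6283} = \frac{1}{\left(\frac{9}{22} + \frac{-15 - 48 + 3 \cdot 4^{2}}{22}\right) + 6283} = \frac{1}{\left(\frac{9}{22} + \frac{-15 - 48 + 3 \cdot 16}{22}\right) + 6283} = \frac{1}{\left(\frac{9}{22} + \frac{-15 - 48 + 48}{22}\right) + 6283} = \frac{1}{\left(\frac{9}{22} + \frac{1}{22} \left(-15\right)\right) + 6283} = \frac{1}{\left(\frac{9}{22} - \frac{15}{22}\right) + 6283} = \frac{1}{- \frac{3}{11} + 6283} = \frac{1}{\frac{69110}{11}} = \frac{11}{69110}$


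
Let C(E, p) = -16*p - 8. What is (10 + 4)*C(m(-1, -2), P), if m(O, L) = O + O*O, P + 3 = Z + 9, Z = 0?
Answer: -1456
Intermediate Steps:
P = 6 (P = -3 + (0 + 9) = -3 + 9 = 6)
m(O, L) = O + O²
C(E, p) = -8 - 16*p
(10 + 4)*C(m(-1, -2), P) = (10 + 4)*(-8 - 16*6) = 14*(-8 - 96) = 14*(-104) = -1456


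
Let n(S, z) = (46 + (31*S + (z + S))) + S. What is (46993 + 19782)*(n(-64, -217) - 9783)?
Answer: -805707150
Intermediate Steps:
n(S, z) = 46 + z + 33*S (n(S, z) = (46 + (31*S + (S + z))) + S = (46 + (z + 32*S)) + S = (46 + z + 32*S) + S = 46 + z + 33*S)
(46993 + 19782)*(n(-64, -217) - 9783) = (46993 + 19782)*((46 - 217 + 33*(-64)) - 9783) = 66775*((46 - 217 - 2112) - 9783) = 66775*(-2283 - 9783) = 66775*(-12066) = -805707150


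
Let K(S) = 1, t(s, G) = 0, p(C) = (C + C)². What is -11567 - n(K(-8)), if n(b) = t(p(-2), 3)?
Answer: -11567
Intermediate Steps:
p(C) = 4*C² (p(C) = (2*C)² = 4*C²)
n(b) = 0
-11567 - n(K(-8)) = -11567 - 1*0 = -11567 + 0 = -11567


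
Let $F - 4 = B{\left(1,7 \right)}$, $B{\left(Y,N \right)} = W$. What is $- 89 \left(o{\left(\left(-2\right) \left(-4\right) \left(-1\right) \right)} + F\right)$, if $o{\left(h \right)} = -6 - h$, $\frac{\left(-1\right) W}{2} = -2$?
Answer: $-890$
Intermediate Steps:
$W = 4$ ($W = \left(-2\right) \left(-2\right) = 4$)
$B{\left(Y,N \right)} = 4$
$F = 8$ ($F = 4 + 4 = 8$)
$- 89 \left(o{\left(\left(-2\right) \left(-4\right) \left(-1\right) \right)} + F\right) = - 89 \left(\left(-6 - \left(-2\right) \left(-4\right) \left(-1\right)\right) + 8\right) = - 89 \left(\left(-6 - 8 \left(-1\right)\right) + 8\right) = - 89 \left(\left(-6 - -8\right) + 8\right) = - 89 \left(\left(-6 + 8\right) + 8\right) = - 89 \left(2 + 8\right) = \left(-89\right) 10 = -890$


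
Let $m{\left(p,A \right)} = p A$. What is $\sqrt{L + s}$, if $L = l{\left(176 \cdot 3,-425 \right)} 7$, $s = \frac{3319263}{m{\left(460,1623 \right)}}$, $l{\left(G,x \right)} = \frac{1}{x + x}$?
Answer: $\frac{\sqrt{19856749823573}}{2115310} \approx 2.1066$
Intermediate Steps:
$m{\left(p,A \right)} = A p$
$l{\left(G,x \right)} = \frac{1}{2 x}$
$s = \frac{1106421}{248860}$ ($s = \frac{3319263}{1623 \cdot 460} = \frac{3319263}{746580} = 3319263 \cdot \frac{1}{746580} = \frac{1106421}{248860} \approx 4.446$)
$L = - \frac{7}{850}$ ($L = \frac{1}{2 \left(-425\right)} 7 = \frac{1}{2} \left(- \frac{1}{425}\right) 7 = \left(- \frac{1}{850}\right) 7 = - \frac{7}{850} \approx -0.0082353$)
$\sqrt{L + s} = \sqrt{- \frac{7}{850} + \frac{1106421}{248860}} = \sqrt{\frac{93871583}{21153100}} = \frac{\sqrt{19856749823573}}{2115310}$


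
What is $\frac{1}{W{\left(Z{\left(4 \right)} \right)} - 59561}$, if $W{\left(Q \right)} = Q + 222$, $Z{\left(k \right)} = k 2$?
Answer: $- \frac{1}{59331} \approx -1.6855 \cdot 10^{-5}$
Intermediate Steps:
$Z{\left(k \right)} = 2 k$
$W{\left(Q \right)} = 222 + Q$
$\frac{1}{W{\left(Z{\left(4 \right)} \right)} - 59561} = \frac{1}{\left(222 + 2 \cdot 4\right) - 59561} = \frac{1}{\left(222 + 8\right) - 59561} = \frac{1}{230 - 59561} = \frac{1}{-59331} = - \frac{1}{59331}$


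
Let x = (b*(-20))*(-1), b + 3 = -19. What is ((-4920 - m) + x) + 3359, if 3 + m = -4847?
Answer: 2849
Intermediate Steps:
m = -4850 (m = -3 - 4847 = -4850)
b = -22 (b = -3 - 19 = -22)
x = -440 (x = -22*(-20)*(-1) = 440*(-1) = -440)
((-4920 - m) + x) + 3359 = ((-4920 - 1*(-4850)) - 440) + 3359 = ((-4920 + 4850) - 440) + 3359 = (-70 - 440) + 3359 = -510 + 3359 = 2849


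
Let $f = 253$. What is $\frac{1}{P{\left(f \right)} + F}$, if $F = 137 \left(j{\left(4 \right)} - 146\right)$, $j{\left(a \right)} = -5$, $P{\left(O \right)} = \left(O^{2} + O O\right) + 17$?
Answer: $\frac{1}{107348} \approx 9.3155 \cdot 10^{-6}$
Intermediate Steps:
$P{\left(O \right)} = 17 + 2 O^{2}$ ($P{\left(O \right)} = \left(O^{2} + O^{2}\right) + 17 = 2 O^{2} + 17 = 17 + 2 O^{2}$)
$F = -20687$ ($F = 137 \left(-5 - 146\right) = 137 \left(-151\right) = -20687$)
$\frac{1}{P{\left(f \right)} + F} = \frac{1}{\left(17 + 2 \cdot 253^{2}\right) - 20687} = \frac{1}{\left(17 + 2 \cdot 64009\right) - 20687} = \frac{1}{\left(17 + 128018\right) - 20687} = \frac{1}{128035 - 20687} = \frac{1}{107348}$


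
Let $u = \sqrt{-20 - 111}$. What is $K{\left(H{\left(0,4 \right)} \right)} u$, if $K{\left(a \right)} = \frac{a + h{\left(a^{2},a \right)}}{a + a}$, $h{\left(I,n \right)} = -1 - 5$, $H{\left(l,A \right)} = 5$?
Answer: $- \frac{i \sqrt{131}}{10} \approx - 1.1446 i$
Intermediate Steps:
$h{\left(I,n \right)} = -6$ ($h{\left(I,n \right)} = -1 - 5 = -6$)
$K{\left(a \right)} = \frac{-6 + a}{2 a}$ ($K{\left(a \right)} = \frac{a - 6}{a + a} = \frac{-6 + a}{2 a}$)
$u = i \sqrt{131}$ ($u = \sqrt{-131} = i \sqrt{131} \approx 11.446 i$)
$K{\left(H{\left(0,4 \right)} \right)} u = \frac{-6 + 5}{2 \cdot 5} i \sqrt{131} = \frac{1}{2} \cdot \frac{1}{5} \left(-1\right) i \sqrt{131} = - \frac{i \sqrt{131}}{10}$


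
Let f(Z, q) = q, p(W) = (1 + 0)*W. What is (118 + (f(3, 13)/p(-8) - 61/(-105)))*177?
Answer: 5796337/280 ≈ 20701.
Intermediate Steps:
p(W) = W (p(W) = 1*W = W)
(118 + (f(3, 13)/p(-8) - 61/(-105)))*177 = (118 + (13/(-8) - 61/(-105)))*177 = (118 + (13*(-⅛) - 61*(-1/105)))*177 = (118 + (-13/8 + 61/105))*177 = (118 - 877/840)*177 = (98243/840)*177 = 5796337/280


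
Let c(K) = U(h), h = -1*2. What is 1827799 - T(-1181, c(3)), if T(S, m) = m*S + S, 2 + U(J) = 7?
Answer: 1834885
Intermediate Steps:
h = -2
U(J) = 5 (U(J) = -2 + 7 = 5)
c(K) = 5
T(S, m) = S + S*m (T(S, m) = S*m + S = S + S*m)
1827799 - T(-1181, c(3)) = 1827799 - (-1181)*(1 + 5) = 1827799 - (-1181)*6 = 1827799 - 1*(-7086) = 1827799 + 7086 = 1834885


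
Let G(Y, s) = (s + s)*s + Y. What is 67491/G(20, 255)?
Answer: 67491/130070 ≈ 0.51888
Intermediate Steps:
G(Y, s) = Y + 2*s² (G(Y, s) = (2*s)*s + Y = 2*s² + Y = Y + 2*s²)
67491/G(20, 255) = 67491/(20 + 2*255²) = 67491/(20 + 2*65025) = 67491/(20 + 130050) = 67491/130070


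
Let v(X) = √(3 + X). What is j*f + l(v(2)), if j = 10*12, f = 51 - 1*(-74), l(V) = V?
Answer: 15000 + √5 ≈ 15002.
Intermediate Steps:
f = 125 (f = 51 + 74 = 125)
j = 120
j*f + l(v(2)) = 120*125 + √(3 + 2) = 15000 + √5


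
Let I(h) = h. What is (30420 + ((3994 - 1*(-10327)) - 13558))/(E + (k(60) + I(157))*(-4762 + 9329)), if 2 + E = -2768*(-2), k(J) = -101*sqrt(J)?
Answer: -7510456733/4081317293177 - 28767377722*sqrt(15)/12243951879531 ≈ -0.010940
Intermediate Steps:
E = 5534 (E = -2 - 2768*(-2) = -2 + 5536 = 5534)
(30420 + ((3994 - 1*(-10327)) - 13558))/(E + (k(60) + I(157))*(-4762 + 9329)) = (30420 + ((3994 - 1*(-10327)) - 13558))/(5534 + (-202*sqrt(15) + 157)*(-4762 + 9329)) = (30420 + ((3994 + 10327) - 13558))/(5534 + (-202*sqrt(15) + 157)*4567) = (30420 + (14321 - 13558))/(5534 + (-202*sqrt(15) + 157)*4567) = (30420 + 763)/(5534 + (157 - 202*sqrt(15))*4567) = 31183/(5534 + (717019 - 922534*sqrt(15))) = 31183/(722553 - 922534*sqrt(15))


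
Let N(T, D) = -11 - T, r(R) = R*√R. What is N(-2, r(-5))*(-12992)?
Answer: 116928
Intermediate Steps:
r(R) = R^(3/2)
N(-2, r(-5))*(-12992) = (-11 - 1*(-2))*(-12992) = (-11 + 2)*(-12992) = -9*(-12992) = 116928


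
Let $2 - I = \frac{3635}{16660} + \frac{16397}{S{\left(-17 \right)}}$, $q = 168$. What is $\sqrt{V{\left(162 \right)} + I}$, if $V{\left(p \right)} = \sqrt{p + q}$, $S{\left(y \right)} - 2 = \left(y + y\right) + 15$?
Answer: $\frac{\sqrt{189397 + 196 \sqrt{330}}}{14} \approx 31.376$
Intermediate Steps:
$S{\left(y \right)} = 17 + 2 y$ ($S{\left(y \right)} = 2 + \left(\left(y + y\right) + 15\right) = 2 + \left(2 y + 15\right) = 2 + \left(15 + 2 y\right) = 17 + 2 y$)
$V{\left(p \right)} = \sqrt{168 + p}$ ($V{\left(p \right)} = \sqrt{p + 168} = \sqrt{168 + p}$)
$I = \frac{189397}{196}$ ($I = 2 - \left(\frac{3635}{16660} + \frac{16397}{17 + 2 \left(-17\right)}\right) = 2 - \left(3635 \cdot \frac{1}{16660} + \frac{16397}{17 - 34}\right) = 2 - \left(\frac{727}{3332} + \frac{16397}{-17}\right) = 2 - \left(\frac{727}{3332} + 16397 \left(- \frac{1}{17}\right)\right) = 2 - \left(\frac{727}{3332} - \frac{16397}{17}\right) = 2 - - \frac{189005}{196} = 2 + \frac{189005}{196} = \frac{189397}{196} \approx 966.31$)
$\sqrt{V{\left(162 \right)} + I} = \sqrt{\sqrt{168 + 162} + \frac{189397}{196}} = \sqrt{\sqrt{330} + \frac{189397}{196}} = \sqrt{\frac{189397}{196} + \sqrt{330}}$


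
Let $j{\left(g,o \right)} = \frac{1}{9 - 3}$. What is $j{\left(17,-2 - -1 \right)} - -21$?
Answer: $\frac{127}{6} \approx 21.167$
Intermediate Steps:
$j{\left(g,o \right)} = \frac{1}{6}$
$j{\left(17,-2 - -1 \right)} - -21 = \frac{1}{6} - -21 = \frac{1}{6} + 21 = \frac{127}{6}$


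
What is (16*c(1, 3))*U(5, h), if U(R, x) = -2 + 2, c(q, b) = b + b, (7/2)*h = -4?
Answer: 0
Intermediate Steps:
h = -8/7 (h = (2/7)*(-4) = -8/7 ≈ -1.1429)
c(q, b) = 2*b
U(R, x) = 0
(16*c(1, 3))*U(5, h) = (16*(2*3))*0 = (16*6)*0 = 96*0 = 0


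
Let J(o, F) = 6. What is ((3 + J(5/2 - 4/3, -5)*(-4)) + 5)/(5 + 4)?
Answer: -16/9 ≈ -1.7778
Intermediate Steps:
((3 + J(5/2 - 4/3, -5)*(-4)) + 5)/(5 + 4) = ((3 + 6*(-4)) + 5)/(5 + 4) = ((3 - 24) + 5)/9 = (-21 + 5)*(⅑) = -16*⅑ = -16/9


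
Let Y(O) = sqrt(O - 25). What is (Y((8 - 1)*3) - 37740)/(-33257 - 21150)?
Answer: 37740/54407 - 2*I/54407 ≈ 0.69366 - 3.676e-5*I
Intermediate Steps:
Y(O) = sqrt(-25 + O)
(Y((8 - 1)*3) - 37740)/(-33257 - 21150) = (sqrt(-25 + (8 - 1)*3) - 37740)/(-33257 - 21150) = (sqrt(-25 + 7*3) - 37740)/(-54407) = (sqrt(-25 + 21) - 37740)*(-1/54407) = (sqrt(-4) - 37740)*(-1/54407) = (2*I - 37740)*(-1/54407) = (-37740 + 2*I)*(-1/54407) = 37740/54407 - 2*I/54407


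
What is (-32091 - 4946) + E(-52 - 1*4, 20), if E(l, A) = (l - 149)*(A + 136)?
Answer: -69017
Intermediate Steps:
E(l, A) = (-149 + l)*(136 + A)
(-32091 - 4946) + E(-52 - 1*4, 20) = (-32091 - 4946) + (-20264 - 149*20 + 136*(-52 - 1*4) + 20*(-52 - 1*4)) = -37037 + (-20264 - 2980 + 136*(-52 - 4) + 20*(-52 - 4)) = -37037 + (-20264 - 2980 + 136*(-56) + 20*(-56)) = -37037 + (-20264 - 2980 - 7616 - 1120) = -37037 - 31980 = -69017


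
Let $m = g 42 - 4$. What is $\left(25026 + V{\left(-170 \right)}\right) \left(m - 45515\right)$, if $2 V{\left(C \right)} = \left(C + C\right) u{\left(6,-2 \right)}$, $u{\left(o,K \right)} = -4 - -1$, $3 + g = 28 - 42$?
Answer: $-1180605888$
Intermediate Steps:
$g = -17$ ($g = -3 + \left(28 - 42\right) = -3 - 14 = -17$)
$u{\left(o,K \right)} = -3$ ($u{\left(o,K \right)} = -4 + 1 = -3$)
$m = -718$ ($m = \left(-17\right) 42 - 4 = -714 - 4 = -718$)
$V{\left(C \right)} = - 3 C$ ($V{\left(C \right)} = \frac{\left(C + C\right) \left(-3\right)}{2} = \frac{2 C \left(-3\right)}{2} = \frac{\left(-6\right) C}{2} = - 3 C$)
$\left(25026 + V{\left(-170 \right)}\right) \left(m - 45515\right) = \left(25026 - -510\right) \left(-718 - 45515\right) = \left(25026 + 510\right) \left(-46233\right) = 25536 \left(-46233\right) = -1180605888$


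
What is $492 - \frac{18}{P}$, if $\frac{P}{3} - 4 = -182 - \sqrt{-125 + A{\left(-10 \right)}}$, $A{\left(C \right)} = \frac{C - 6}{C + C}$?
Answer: $\frac{78253512}{159041} - \frac{18 i \sqrt{345}}{159041} \approx 492.03 - 0.0021022 i$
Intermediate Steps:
$A{\left(C \right)} = \frac{-6 + C}{2 C}$
$P = -534 - \frac{9 i \sqrt{345}}{5}$ ($P = 12 + 3 \left(-182 - \sqrt{-125 + \frac{-6 - 10}{2 \left(-10\right)}}\right) = 12 + 3 \left(-182 - \sqrt{-125 + \frac{1}{2} \left(- \frac{1}{10}\right) \left(-16\right)}\right) = 12 + 3 \left(-182 - \sqrt{-125 + \frac{4}{5}}\right) = 12 + 3 \left(-182 - \sqrt{- \frac{621}{5}}\right) = 12 + 3 \left(-182 - \frac{3 i \sqrt{345}}{5}\right) = 12 - \left(546 + \frac{9 i \sqrt{345}}{5}\right) = -534 - \frac{9 i \sqrt{345}}{5} \approx -534.0 - 33.434 i$)
$492 - \frac{18}{P} = 492 - \frac{18}{-534 - \frac{9 i \sqrt{345}}{5}}$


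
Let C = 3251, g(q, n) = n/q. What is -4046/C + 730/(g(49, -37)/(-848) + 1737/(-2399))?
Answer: -236862938899846/234355035311 ≈ -1010.7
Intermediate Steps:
-4046/C + 730/(g(49, -37)/(-848) + 1737/(-2399)) = -4046/3251 + 730/(-37/49/(-848) + 1737/(-2399)) = -4046*1/3251 + 730/(-37*1/49*(-1/848) + 1737*(-1/2399)) = -4046/3251 + 730/(-37/49*(-1/848) - 1737/2399) = -4046/3251 + 730/(37/41552 - 1737/2399) = -4046/3251 + 730/(-72087061/99683248) = -4046/3251 + 730*(-99683248/72087061) = -4046/3251 - 72768771040/72087061 = -236862938899846/234355035311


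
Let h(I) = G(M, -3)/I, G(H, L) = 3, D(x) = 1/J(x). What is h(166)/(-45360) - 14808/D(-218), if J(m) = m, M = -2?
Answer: 8102383188479/2509920 ≈ 3.2281e+6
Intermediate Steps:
D(x) = 1/x
h(I) = 3/I
h(166)/(-45360) - 14808/D(-218) = (3/166)/(-45360) - 14808/(1/(-218)) = (3*(1/166))*(-1/45360) - 14808/(-1/218) = (3/166)*(-1/45360) - 14808*(-218) = -1/2509920 + 3228144 = 8102383188479/2509920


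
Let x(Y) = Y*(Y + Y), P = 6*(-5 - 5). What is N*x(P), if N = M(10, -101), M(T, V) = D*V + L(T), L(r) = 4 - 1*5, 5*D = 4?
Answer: -588960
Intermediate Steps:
D = 4/5 (D = (1/5)*4 = 4/5 ≈ 0.80000)
L(r) = -1 (L(r) = 4 - 5 = -1)
P = -60 (P = 6*(-10) = -60)
M(T, V) = -1 + 4*V/5 (M(T, V) = 4*V/5 - 1 = -1 + 4*V/5)
x(Y) = 2*Y**2 (x(Y) = Y*(2*Y) = 2*Y**2)
N = -409/5 (N = -1 + (4/5)*(-101) = -1 - 404/5 = -409/5 ≈ -81.800)
N*x(P) = -818*(-60)**2/5 = -818*3600/5 = -409/5*7200 = -588960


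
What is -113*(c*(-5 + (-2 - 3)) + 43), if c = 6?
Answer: 1921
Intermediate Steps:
-113*(c*(-5 + (-2 - 3)) + 43) = -113*(6*(-5 + (-2 - 3)) + 43) = -113*(6*(-5 - 5) + 43) = -113*(6*(-10) + 43) = -113*(-60 + 43) = -113*(-17) = 1921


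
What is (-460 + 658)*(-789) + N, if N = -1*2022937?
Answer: -2179159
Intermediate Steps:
N = -2022937
(-460 + 658)*(-789) + N = (-460 + 658)*(-789) - 2022937 = 198*(-789) - 2022937 = -156222 - 2022937 = -2179159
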